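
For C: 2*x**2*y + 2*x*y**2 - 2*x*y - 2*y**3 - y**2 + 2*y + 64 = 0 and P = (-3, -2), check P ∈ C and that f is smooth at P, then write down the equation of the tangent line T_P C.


Tangent line at P: 36*x + 30*y + 168 = 0.

Step 1: f(-3, -2) = 0, so P lies on C.
Step 2: partial derivatives
  f_x(x, y) = 4*x*y + 2*y**2 - 2*y, f_y(x, y) = 2*x**2 + 4*x*y - 2*x - 6*y**2 - 2*y + 2.
  f_x(P) = 36, f_y(P) = 30 (gradient nonzero, so P is smooth).
Step 3: tangent line at P: 36·(x − -3) + 30·(y − -2) = 0.
Expanding: 36*x + 30*y + 168 = 0.


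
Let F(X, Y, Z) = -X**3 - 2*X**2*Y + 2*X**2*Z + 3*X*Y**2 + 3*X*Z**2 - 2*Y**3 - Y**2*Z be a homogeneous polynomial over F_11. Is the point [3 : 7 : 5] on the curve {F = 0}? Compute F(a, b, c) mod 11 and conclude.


F(3,7,5) ≡ 2 (mod 11); P is NOT on the curve.

Evaluate F(3, 7, 5) term-by-term (mod 11).
  -X**3 ↦ -1·27·1·1 = -27
  -2*X**2*Y ↦ -2·9·7·1 = -126
  2*X**2*Z ↦ 2·9·1·5 = 90
  3*X*Y**2 ↦ 3·3·49·1 = 441
  3*X*Z**2 ↦ 3·3·1·25 = 225
  -2*Y**3 ↦ -2·1·343·1 = -686
  -Y**2*Z ↦ -1·1·49·5 = -245
Sum: F(3, 7, 5) = (-27) + (-126) + (90) + (441) + (225) + (-686) + (-245) = -328.
Reducing mod 11: -328 ≡ 2 (mod 11).
Since F(a, b, c) ≡ 2 ≠ 0 (mod 11), P does NOT lie on the curve.


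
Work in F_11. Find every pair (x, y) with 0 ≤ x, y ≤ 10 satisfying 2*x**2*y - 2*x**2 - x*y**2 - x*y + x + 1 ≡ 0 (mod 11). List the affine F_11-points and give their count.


Affine F_11-points: {(1, 0), (1, 1), (4, 9), (5, 0), (5, 9)}; count = 5.

For each of the 121 pairs (x, y) ∈ F_11², evaluate f(x, y) mod 11. Record the zeros.
  x = 0: [0↦1, 1↦1, 2↦1, 3↦1, 4↦1, 5↦1, 6↦1, 7↦1, 8↦1, 9↦1, 10↦1]  zeros at y ∈ ∅
  x = 1: [0↦0, 1↦0, 2↦9, 3↦5, 4↦10, 5↦2, 6↦3, 7↦2, 8↦10, 9↦5, 10↦9]  zeros at y ∈ {0, 1}
  x = 2: [0↦6, 1↦10, 2↦10, 3↦6, 4↦9, 5↦8, 6↦3, 7↦5, 8↦3, 9↦8, 10↦9]  zeros at y ∈ ∅
  x = 3: [0↦8, 1↦9, 2↦4, 3↦4, 4↦9, 5↦8, 6↦1, 7↦10, 8↦2, 9↦10, 10↦1]  zeros at y ∈ ∅
  x = 4: [0↦6, 1↦8, 2↦2, 3↦10, 4↦10, 5↦2, 6↦8, 7↦6, 8↦7, 9↦0, 10↦7]  zeros at y ∈ {9}
  x = 5: [0↦0, 1↦7, 2↦4, 3↦2, 4↦1, 5↦1, 6↦2, 7↦4, 8↦7, 9↦0, 10↦5]  zeros at y ∈ {0, 9}
  x = 6: [0↦1, 1↦6, 2↦10, 3↦2, 4↦4, 5↦5, 6↦5, 7↦4, 8↦2, 9↦10, 10↦6]  zeros at y ∈ ∅
  x = 7: [0↦9, 1↦5, 2↦9, 3↦10, 4↦8, 5↦3, 6↦6, 7↦6, 8↦3, 9↦8, 10↦10]  zeros at y ∈ ∅
  x = 8: [0↦2, 1↦4, 2↦1, 3↦4, 4↦2, 5↦6, 6↦5, 7↦10, 8↦10, 9↦5, 10↦6]  zeros at y ∈ ∅
  x = 9: [0↦2, 1↦3, 2↦8, 3↦6, 4↦8, 5↦3, 6↦2, 7↦5, 8↦1, 9↦1, 10↦5]  zeros at y ∈ ∅
  x = 10: [0↦9, 1↦2, 2↦8, 3↦5, 4↦4, 5↦5, 6↦8, 7↦2, 8↦9, 9↦7, 10↦7]  zeros at y ∈ ∅
Collecting zeros: affine points = {(1, 0), (1, 1), (4, 9), (5, 0), (5, 9)}.
Total count |C(F_11)_aff| = 5.


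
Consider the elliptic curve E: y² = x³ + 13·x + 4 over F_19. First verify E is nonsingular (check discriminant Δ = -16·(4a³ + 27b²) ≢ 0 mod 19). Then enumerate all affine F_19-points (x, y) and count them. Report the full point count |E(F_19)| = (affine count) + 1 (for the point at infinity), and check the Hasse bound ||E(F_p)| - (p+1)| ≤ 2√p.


Affine points = {(0, 2), (0, 17), (2, 0), (4, 5), (4, 14), (5, 2), (5, 17), (7, 1), (7, 18), (12, 8), (12, 11), (14, 2), (14, 17), (18, 3), (18, 16)}; affine count = 15; |E(F_19)| = 16.

Discriminant check: Δ ∝ 4a³ + 27b² = 4·13³ + 27·4² = 4·2197 + 27·16 ≡ 5 (mod 19). Nonzero ⇒ E is nonsingular.
For each x ∈ F_19, compute rhs = x³ + 13·x + 4 mod 19, then count y ∈ F_19 with y² ≡ rhs.
  x = 0: rhs = 4, matching y values: 2, 17 (2 points).
  x = 1: rhs = 18, matching y values: none (0 points).
  x = 2: rhs = 0, matching y values: 0 (1 points).
  x = 3: rhs = 13, matching y values: none (0 points).
  x = 4: rhs = 6, matching y values: 5, 14 (2 points).
  x = 5: rhs = 4, matching y values: 2, 17 (2 points).
  x = 6: rhs = 13, matching y values: none (0 points).
  x = 7: rhs = 1, matching y values: 1, 18 (2 points).
  x = 8: rhs = 12, matching y values: none (0 points).
  x = 9: rhs = 14, matching y values: none (0 points).
  x = 10: rhs = 13, matching y values: none (0 points).
  x = 11: rhs = 15, matching y values: none (0 points).
  x = 12: rhs = 7, matching y values: 8, 11 (2 points).
  x = 13: rhs = 14, matching y values: none (0 points).
  x = 14: rhs = 4, matching y values: 2, 17 (2 points).
  x = 15: rhs = 2, matching y values: none (0 points).
  x = 16: rhs = 14, matching y values: none (0 points).
  x = 17: rhs = 8, matching y values: none (0 points).
  x = 18: rhs = 9, matching y values: 3, 16 (2 points).
Total affine count: 15.
Full point count |E(F_19)| = 15 + 1 = 16.
Hasse bound: |16 − (19+1)| = |-4| = 4 ≤ 2√19 ≈ 8.7178 ✓.


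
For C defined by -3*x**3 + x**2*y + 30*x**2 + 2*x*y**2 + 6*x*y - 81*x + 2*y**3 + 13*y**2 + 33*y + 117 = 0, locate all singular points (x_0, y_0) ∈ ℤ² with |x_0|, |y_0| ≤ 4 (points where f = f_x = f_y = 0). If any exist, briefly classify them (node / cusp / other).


Singular points: {(3, -3)}; classification: cusp.

Compute partial derivatives:
  f_x = -9*x**2 + 2*x*y + 60*x + 2*y**2 + 6*y - 81.
  f_y = x**2 + 4*x*y + 6*x + 6*y**2 + 26*y + 33.
Scan x_0 ∈ {−4, ..., 4}. For each x_0, f_y(x_0, y) is a polynomial in y; find its integer roots y ∈ {−4, ..., 4}, then test f_x and f at those candidates.
  x = -4: f_y(-4, y) = 6*y**2 + 10*y + 25; no integer root y with |y| ≤ 4.
  x = -3: f_y(-3, y) = 6*y**2 + 14*y + 24; no integer root y with |y| ≤ 4.
  x = -2: f_y(-2, y) = 6*y**2 + 18*y + 25; no integer root y with |y| ≤ 4.
  x = -1: f_y(-1, y) = 6*y**2 + 22*y + 28; no integer root y with |y| ≤ 4.
  x = 0: f_y(0, y) = 6*y**2 + 26*y + 33; no integer root y with |y| ≤ 4.
  x = 1: f_y(1, y) = 6*y**2 + 30*y + 40; no integer root y with |y| ≤ 4.
  x = 2: f_y(2, y) = 6*y**2 + 34*y + 49; no integer root y with |y| ≤ 4.
  x = 3: f_y(3, y) = 6*y**2 + 38*y + 60; vanishes at y ∈ {-3}. (3, -3): f_x = 0, f = 0 — SINGULAR.
  x = 4: f_y(4, y) = 6*y**2 + 42*y + 73; no integer root y with |y| ≤ 4.
Only singular point on the grid: (3, -3).
Classify: substitute x = 3 + u, y = -3 + v and expand: f = -3*u**3 + u**2*v + 2*u*v**2 + 2*v**3 + v**2.
No constant or linear terms (consistent with a singular point). Quadratic part: v**2. Cubic part: -3*u**3 + u**2*v + 2*u*v**2 + 2*v**3.
The quadratic part v**2 is a perfect square, so there is a single (double) tangent line v = 0, i.e. y = -3. Restricting the cubic part to that line (v = 0) leaves -3*u**3 ≠ 0, so f is not divisible by v and the branch is v² ≈ 3*u**3 to lowest order — this is a cusp.
Classification: cusp.


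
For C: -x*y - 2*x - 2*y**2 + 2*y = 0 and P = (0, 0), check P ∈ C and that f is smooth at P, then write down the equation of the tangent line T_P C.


Tangent line at P: -2*x + 2*y = 0.

Step 1: f(0, 0) = 0, so P lies on C.
Step 2: partial derivatives
  f_x(x, y) = -y - 2, f_y(x, y) = -x - 4*y + 2.
  f_x(P) = -2, f_y(P) = 2 (gradient nonzero, so P is smooth).
Step 3: tangent line at P: -2·(x − 0) + 2·(y − 0) = 0.
Expanding: -2*x + 2*y = 0.


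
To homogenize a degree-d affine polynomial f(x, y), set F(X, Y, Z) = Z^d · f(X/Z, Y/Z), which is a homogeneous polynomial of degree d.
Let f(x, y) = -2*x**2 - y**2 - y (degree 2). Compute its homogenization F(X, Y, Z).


F(X, Y, Z) = -2*X**2 - Y**2 - Y*Z

deg(f) = 2.
Substitute x = X/Z, y = Y/Z into f, then multiply by Z^2.
  monomial -2·x^2·y^0 ↦ -2·X^2·Y^0·Z^0.
  monomial -1·x^0·y^2 ↦ -1·X^0·Y^2·Z^0.
  monomial -1·x^0·y^1 ↦ -1·X^0·Y^1·Z^1.
Collecting: F(X, Y, Z) = -2*X**2 - Y**2 - Y*Z.


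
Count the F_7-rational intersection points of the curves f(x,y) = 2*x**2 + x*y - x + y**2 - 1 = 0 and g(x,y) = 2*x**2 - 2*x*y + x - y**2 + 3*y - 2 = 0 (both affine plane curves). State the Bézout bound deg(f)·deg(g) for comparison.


Common zeros: {(0, 1)}; count = 1; Bézout bound = 4.

deg(f) = 2, deg(g) = 2, so Bézout bound = 4.
Scan x ∈ F_7. For each x, list the y ∈ F_7 with f(x, y) ≡ 0 and those with g(x, y) ≡ 0 (mod 7); the common zeros in that column are the intersection.
  x = 0: f ≡ 0 at y ∈ {1, 6}; g ≡ 0 at y ∈ {1, 2}; common: {1}.
  x = 1: f ≡ 0 at y ∈ {0, 6}; g ≡ 0 at y ∈ ∅; common: ∅.
  x = 2: f ≡ 0 at y ∈ ∅; g ≡ 0 at y ∈ ∅; common: ∅.
  x = 3: f ≡ 0 at y ∈ {0, 4}; g ≡ 0 at y ∈ {5, 6}; common: ∅.
  x = 4: f ≡ 0 at y ∈ ∅; g ≡ 0 at y ∈ {1}; common: ∅.
  x = 5: f ≡ 0 at y ∈ ∅; g ≡ 0 at y ∈ {2, 5}; common: ∅.
  x = 6: f ≡ 0 at y ∈ {4}; g ≡ 0 at y ∈ {6}; common: ∅.
Collecting: common zeros = {(0, 1)}, so the count is 1.
Comparison with the Bézout bound: 1 ≤ 4 = deg(f)·deg(g), as expected for curves with no common component (the affine F_7-count falls short of the bound because intersections may lie at infinity, over extension fields, or carry multiplicity).


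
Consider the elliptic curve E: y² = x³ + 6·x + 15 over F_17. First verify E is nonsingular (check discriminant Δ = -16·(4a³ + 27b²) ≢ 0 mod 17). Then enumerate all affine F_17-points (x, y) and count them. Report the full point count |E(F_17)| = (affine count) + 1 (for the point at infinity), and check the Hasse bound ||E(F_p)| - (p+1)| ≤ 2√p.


Affine points = {(0, 7), (0, 10), (2, 1), (2, 16), (3, 3), (3, 14), (4, 1), (4, 16), (5, 0), (7, 3), (7, 14), (9, 4), (9, 13), (10, 2), (10, 15), (11, 1), (11, 16), (12, 8), (12, 9), (14, 2), (14, 15), (16, 5), (16, 12)}; affine count = 23; |E(F_17)| = 24.

Discriminant check: Δ ∝ 4a³ + 27b² = 4·6³ + 27·15² = 4·216 + 27·225 ≡ 3 (mod 17). Nonzero ⇒ E is nonsingular.
For each x ∈ F_17, compute rhs = x³ + 6·x + 15 mod 17, then count y ∈ F_17 with y² ≡ rhs.
  x = 0: rhs = 15, matching y values: 7, 10 (2 points).
  x = 1: rhs = 5, matching y values: none (0 points).
  x = 2: rhs = 1, matching y values: 1, 16 (2 points).
  x = 3: rhs = 9, matching y values: 3, 14 (2 points).
  x = 4: rhs = 1, matching y values: 1, 16 (2 points).
  x = 5: rhs = 0, matching y values: 0 (1 points).
  x = 6: rhs = 12, matching y values: none (0 points).
  x = 7: rhs = 9, matching y values: 3, 14 (2 points).
  x = 8: rhs = 14, matching y values: none (0 points).
  x = 9: rhs = 16, matching y values: 4, 13 (2 points).
  x = 10: rhs = 4, matching y values: 2, 15 (2 points).
  x = 11: rhs = 1, matching y values: 1, 16 (2 points).
  x = 12: rhs = 13, matching y values: 8, 9 (2 points).
  x = 13: rhs = 12, matching y values: none (0 points).
  x = 14: rhs = 4, matching y values: 2, 15 (2 points).
  x = 15: rhs = 12, matching y values: none (0 points).
  x = 16: rhs = 8, matching y values: 5, 12 (2 points).
Total affine count: 23.
Full point count |E(F_17)| = 23 + 1 = 24.
Hasse bound: |24 − (17+1)| = |6| = 6 ≤ 2√17 ≈ 8.2462 ✓.


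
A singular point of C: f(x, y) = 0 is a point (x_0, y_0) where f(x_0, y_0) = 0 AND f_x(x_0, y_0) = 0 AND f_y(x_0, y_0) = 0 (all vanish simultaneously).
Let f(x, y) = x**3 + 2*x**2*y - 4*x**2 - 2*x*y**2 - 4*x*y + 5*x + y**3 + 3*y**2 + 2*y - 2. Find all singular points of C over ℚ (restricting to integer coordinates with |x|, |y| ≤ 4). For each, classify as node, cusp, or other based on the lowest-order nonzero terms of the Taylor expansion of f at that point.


Singular points: {(1, 0)}; classification: node.

Compute partial derivatives:
  f_x = 3*x**2 + 4*x*y - 8*x - 2*y**2 - 4*y + 5.
  f_y = 2*x**2 - 4*x*y - 4*x + 3*y**2 + 6*y + 2.
Scan x_0 ∈ {−4, ..., 4}. For each x_0, f_y(x_0, y) is a polynomial in y; find its integer roots y ∈ {−4, ..., 4}, then test f_x and f at those candidates.
  x = -4: f_y(-4, y) = 3*y**2 + 22*y + 50; no integer root y with |y| ≤ 4.
  x = -3: f_y(-3, y) = 3*y**2 + 18*y + 32; no integer root y with |y| ≤ 4.
  x = -2: f_y(-2, y) = 3*y**2 + 14*y + 18; no integer root y with |y| ≤ 4.
  x = -1: f_y(-1, y) = 3*y**2 + 10*y + 8; vanishes at y ∈ {-2}. (-1, -2): f_x = 24 ≠ 0.
  x = 0: f_y(0, y) = 3*y**2 + 6*y + 2; no integer root y with |y| ≤ 4.
  x = 1: f_y(1, y) = 3*y**2 + 2*y; vanishes at y ∈ {0}. (1, 0): f_x = 0, f = 0 — SINGULAR.
  x = 2: f_y(2, y) = 3*y**2 - 2*y + 2; no integer root y with |y| ≤ 4.
  x = 3: f_y(3, y) = 3*y**2 - 6*y + 8; no integer root y with |y| ≤ 4.
  x = 4: f_y(4, y) = 3*y**2 - 10*y + 18; no integer root y with |y| ≤ 4.
Only singular point on the grid: (1, 0).
Classify: substitute x = 1 + u, y = 0 + v and expand: f = u**3 + 2*u**2*v - u**2 - 2*u*v**2 + v**3 + v**2.
No constant or linear terms (consistent with a singular point). Quadratic part: -u**2 + v**2. Cubic part: u**3 + 2*u**2*v - 2*u*v**2 + v**3.
The quadratic part v**2 - u**2 = (v − u)(v + u) splits into two distinct linear factors, so there are two distinct tangent lines y − 0 = ±(x − 1) — this is a node (ordinary double point).
Classification: node.


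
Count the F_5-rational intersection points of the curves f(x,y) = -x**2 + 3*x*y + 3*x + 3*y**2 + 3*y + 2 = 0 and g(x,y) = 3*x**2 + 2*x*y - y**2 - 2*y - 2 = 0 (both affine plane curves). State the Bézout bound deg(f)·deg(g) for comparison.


Common zeros: {(0, 2), (4, 3)}; count = 2; Bézout bound = 4.

deg(f) = 2, deg(g) = 2, so Bézout bound = 4.
Scan x ∈ F_5. For each x, list the y ∈ F_5 with f(x, y) ≡ 0 and those with g(x, y) ≡ 0 (mod 5); the common zeros in that column are the intersection.
  x = 0: f ≡ 0 at y ∈ {2}; g ≡ 0 at y ∈ {1, 2}; common: {2}.
  x = 1: f ≡ 0 at y ∈ ∅; g ≡ 0 at y ∈ {1, 4}; common: ∅.
  x = 2: f ≡ 0 at y ∈ ∅; g ≡ 0 at y ∈ {0, 2}; common: ∅.
  x = 3: f ≡ 0 at y ∈ {3}; g ≡ 0 at y ∈ {0, 4}; common: ∅.
  x = 4: f ≡ 0 at y ∈ {2, 3}; g ≡ 0 at y ∈ {3}; common: {3}.
Collecting: common zeros = {(0, 2), (4, 3)}, so the count is 2.
Comparison with the Bézout bound: 2 ≤ 4 = deg(f)·deg(g), as expected for curves with no common component (the affine F_5-count falls short of the bound because intersections may lie at infinity, over extension fields, or carry multiplicity).


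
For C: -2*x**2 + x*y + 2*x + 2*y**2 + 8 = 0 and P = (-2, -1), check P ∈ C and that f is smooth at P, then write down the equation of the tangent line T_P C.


Tangent line at P: 9*x - 6*y + 12 = 0.

Step 1: f(-2, -1) = 0, so P lies on C.
Step 2: partial derivatives
  f_x(x, y) = -4*x + y + 2, f_y(x, y) = x + 4*y.
  f_x(P) = 9, f_y(P) = -6 (gradient nonzero, so P is smooth).
Step 3: tangent line at P: 9·(x − -2) + -6·(y − -1) = 0.
Expanding: 9*x - 6*y + 12 = 0.


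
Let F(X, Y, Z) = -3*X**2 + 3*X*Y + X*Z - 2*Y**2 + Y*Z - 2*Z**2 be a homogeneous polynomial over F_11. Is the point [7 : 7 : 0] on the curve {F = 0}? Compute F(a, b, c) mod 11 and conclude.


F(7,7,0) ≡ 1 (mod 11); P is NOT on the curve.

Evaluate F(7, 7, 0) term-by-term (mod 11).
  -3*X**2 ↦ -3·49·1·1 = -147
  3*X*Y ↦ 3·7·7·1 = 147
  X*Z ↦ 1·7·1·0 = 0
  -2*Y**2 ↦ -2·1·49·1 = -98
  Y*Z ↦ 1·1·7·0 = 0
  -2*Z**2 ↦ -2·1·1·0 = 0
Sum: F(7, 7, 0) = (-147) + (147) + (0) + (-98) + (0) + (0) = -98.
Reducing mod 11: -98 ≡ 1 (mod 11).
Since F(a, b, c) ≡ 1 ≠ 0 (mod 11), P does NOT lie on the curve.


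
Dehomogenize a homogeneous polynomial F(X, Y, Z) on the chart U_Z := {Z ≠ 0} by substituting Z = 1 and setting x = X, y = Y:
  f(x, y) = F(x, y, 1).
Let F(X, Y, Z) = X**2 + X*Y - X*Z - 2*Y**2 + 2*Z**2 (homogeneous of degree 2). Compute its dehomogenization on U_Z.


f(x, y) = x**2 + x*y - x - 2*y**2 + 2

On U_Z we set Z = 1. Each monomial c·X^i·Y^j·Z^k in F becomes c·x^i·y^j·1^k = c·x^i·y^j.
Substituting Z = 1: F(X, Y, 1) = x**2 + x*y - x - 2*y**2 + 2.
Note: deg(f) ≤ deg(F) = 2; strict inequality happens when F is divisible by Z (lost terms).


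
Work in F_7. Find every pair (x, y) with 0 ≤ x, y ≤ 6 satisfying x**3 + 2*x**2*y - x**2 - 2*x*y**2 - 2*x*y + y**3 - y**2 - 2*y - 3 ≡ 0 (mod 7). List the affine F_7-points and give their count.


Affine F_7-points: {(1, 1), (2, 2), (2, 4), (2, 6), (3, 4), (6, 6)}; count = 6.

For each of the 49 pairs (x, y) ∈ F_7², evaluate f(x, y) mod 7. Record the zeros.
  x = 0: [0↦4, 1↦2, 2↦4, 3↦2, 4↦2, 5↦3, 6↦4]  zeros at y ∈ ∅
  x = 1: [0↦4, 1↦0, 2↦3, 3↦5, 4↦5, 5↦2, 6↦2]  zeros at y ∈ {1}
  x = 2: [0↦1, 1↦6, 2↦0, 3↦3, 4↦0, 5↦4, 6↦0]  zeros at y ∈ {2, 4, 6}
  x = 3: [0↦1, 1↦5, 2↦1, 3↦2, 4↦0, 5↦1, 6↦4]  zeros at y ∈ {4}
  x = 4: [0↦3, 1↦3, 2↦5, 3↦1, 4↦4, 5↦6, 6↦6]  zeros at y ∈ ∅
  x = 5: [0↦6, 1↦6, 2↦4, 3↦6, 4↦4, 5↦4, 6↦5]  zeros at y ∈ ∅
  x = 6: [0↦2, 1↦6, 2↦4, 3↦2, 4↦6, 5↦1, 6↦0]  zeros at y ∈ {6}
Collecting zeros: affine points = {(1, 1), (2, 2), (2, 4), (2, 6), (3, 4), (6, 6)}.
Total count |C(F_7)_aff| = 6.


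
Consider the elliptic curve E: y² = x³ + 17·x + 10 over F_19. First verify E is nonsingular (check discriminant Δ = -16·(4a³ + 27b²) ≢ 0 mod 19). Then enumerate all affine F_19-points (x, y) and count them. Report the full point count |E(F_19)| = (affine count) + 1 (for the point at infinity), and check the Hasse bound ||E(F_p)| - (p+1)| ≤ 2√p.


Affine points = {(1, 3), (1, 16), (4, 3), (4, 16), (5, 7), (5, 12), (6, 9), (6, 10), (7, 4), (7, 15), (12, 2), (12, 17), (14, 3), (14, 16), (15, 7), (15, 12), (17, 5), (17, 14), (18, 7), (18, 12)}; affine count = 20; |E(F_19)| = 21.

Discriminant check: Δ ∝ 4a³ + 27b² = 4·17³ + 27·10² = 4·4913 + 27·100 ≡ 8 (mod 19). Nonzero ⇒ E is nonsingular.
For each x ∈ F_19, compute rhs = x³ + 17·x + 10 mod 19, then count y ∈ F_19 with y² ≡ rhs.
  x = 0: rhs = 10, matching y values: none (0 points).
  x = 1: rhs = 9, matching y values: 3, 16 (2 points).
  x = 2: rhs = 14, matching y values: none (0 points).
  x = 3: rhs = 12, matching y values: none (0 points).
  x = 4: rhs = 9, matching y values: 3, 16 (2 points).
  x = 5: rhs = 11, matching y values: 7, 12 (2 points).
  x = 6: rhs = 5, matching y values: 9, 10 (2 points).
  x = 7: rhs = 16, matching y values: 4, 15 (2 points).
  x = 8: rhs = 12, matching y values: none (0 points).
  x = 9: rhs = 18, matching y values: none (0 points).
  x = 10: rhs = 2, matching y values: none (0 points).
  x = 11: rhs = 8, matching y values: none (0 points).
  x = 12: rhs = 4, matching y values: 2, 17 (2 points).
  x = 13: rhs = 15, matching y values: none (0 points).
  x = 14: rhs = 9, matching y values: 3, 16 (2 points).
  x = 15: rhs = 11, matching y values: 7, 12 (2 points).
  x = 16: rhs = 8, matching y values: none (0 points).
  x = 17: rhs = 6, matching y values: 5, 14 (2 points).
  x = 18: rhs = 11, matching y values: 7, 12 (2 points).
Total affine count: 20.
Full point count |E(F_19)| = 20 + 1 = 21.
Hasse bound: |21 − (19+1)| = |1| = 1 ≤ 2√19 ≈ 8.7178 ✓.


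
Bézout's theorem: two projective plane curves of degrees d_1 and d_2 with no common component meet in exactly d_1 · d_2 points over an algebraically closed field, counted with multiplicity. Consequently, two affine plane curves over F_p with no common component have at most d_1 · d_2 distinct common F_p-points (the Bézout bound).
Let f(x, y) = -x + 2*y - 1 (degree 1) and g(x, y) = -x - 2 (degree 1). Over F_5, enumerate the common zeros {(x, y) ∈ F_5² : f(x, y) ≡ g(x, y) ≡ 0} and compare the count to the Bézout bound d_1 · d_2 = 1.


Common zeros: {(3, 2)}; count = 1; Bézout bound = 1.

deg(f) = 1, deg(g) = 1, so Bézout bound = 1.
Scan x ∈ F_5. For each x, list the y ∈ F_5 with f(x, y) ≡ 0 and those with g(x, y) ≡ 0 (mod 5); the common zeros in that column are the intersection.
  x = 0: f ≡ 0 at y ∈ {3}; g ≡ 0 at y ∈ ∅; common: ∅.
  x = 1: f ≡ 0 at y ∈ {1}; g ≡ 0 at y ∈ ∅; common: ∅.
  x = 2: f ≡ 0 at y ∈ {4}; g ≡ 0 at y ∈ ∅; common: ∅.
  x = 3: f ≡ 0 at y ∈ {2}; g ≡ 0 at y ∈ {0, 1, 2, 3, 4}; common: {2}.
  x = 4: f ≡ 0 at y ∈ {0}; g ≡ 0 at y ∈ ∅; common: ∅.
Collecting: common zeros = {(3, 2)}, so the count is 1.
Comparison with the Bézout bound: 1 ≤ 1 = deg(f)·deg(g), as expected for curves with no common component (the bound is attained).


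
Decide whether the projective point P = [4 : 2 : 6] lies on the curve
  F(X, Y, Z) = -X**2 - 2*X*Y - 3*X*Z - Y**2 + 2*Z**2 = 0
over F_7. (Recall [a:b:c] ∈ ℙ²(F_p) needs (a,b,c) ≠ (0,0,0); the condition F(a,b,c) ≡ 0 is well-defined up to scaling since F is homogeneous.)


F(4,2,6) ≡ 6 (mod 7); P is NOT on the curve.

Evaluate F(4, 2, 6) term-by-term (mod 7).
  -X**2 ↦ -1·16·1·1 = -16
  -2*X*Y ↦ -2·4·2·1 = -16
  -3*X*Z ↦ -3·4·1·6 = -72
  -Y**2 ↦ -1·1·4·1 = -4
  2*Z**2 ↦ 2·1·1·36 = 72
Sum: F(4, 2, 6) = (-16) + (-16) + (-72) + (-4) + (72) = -36.
Reducing mod 7: -36 ≡ 6 (mod 7).
Since F(a, b, c) ≡ 6 ≠ 0 (mod 7), P does NOT lie on the curve.


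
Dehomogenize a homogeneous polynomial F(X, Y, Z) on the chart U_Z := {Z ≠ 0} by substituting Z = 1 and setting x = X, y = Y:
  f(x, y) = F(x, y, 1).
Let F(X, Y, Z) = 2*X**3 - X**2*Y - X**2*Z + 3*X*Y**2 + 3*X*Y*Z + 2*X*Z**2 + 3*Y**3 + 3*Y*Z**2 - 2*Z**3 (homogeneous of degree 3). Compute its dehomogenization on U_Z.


f(x, y) = 2*x**3 - x**2*y - x**2 + 3*x*y**2 + 3*x*y + 2*x + 3*y**3 + 3*y - 2

On U_Z we set Z = 1. Each monomial c·X^i·Y^j·Z^k in F becomes c·x^i·y^j·1^k = c·x^i·y^j.
Substituting Z = 1: F(X, Y, 1) = 2*x**3 - x**2*y - x**2 + 3*x*y**2 + 3*x*y + 2*x + 3*y**3 + 3*y - 2.
Note: deg(f) ≤ deg(F) = 3; strict inequality happens when F is divisible by Z (lost terms).


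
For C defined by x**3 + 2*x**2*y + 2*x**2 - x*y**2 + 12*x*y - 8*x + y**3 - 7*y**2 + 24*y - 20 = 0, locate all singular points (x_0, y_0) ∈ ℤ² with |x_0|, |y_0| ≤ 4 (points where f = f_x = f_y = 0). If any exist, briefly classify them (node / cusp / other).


Singular points: {(-2, 2)}; classification: cusp.

Compute partial derivatives:
  f_x = 3*x**2 + 4*x*y + 4*x - y**2 + 12*y - 8.
  f_y = 2*x**2 - 2*x*y + 12*x + 3*y**2 - 14*y + 24.
Scan x_0 ∈ {−4, ..., 4}. For each x_0, f_y(x_0, y) is a polynomial in y; find its integer roots y ∈ {−4, ..., 4}, then test f_x and f at those candidates.
  x = -4: f_y(-4, y) = 3*y**2 - 6*y + 8; no integer root y with |y| ≤ 4.
  x = -3: f_y(-3, y) = 3*y**2 - 8*y + 6; no integer root y with |y| ≤ 4.
  x = -2: f_y(-2, y) = 3*y**2 - 10*y + 8; vanishes at y ∈ {2}. (-2, 2): f_x = 0, f = 0 — SINGULAR.
  x = -1: f_y(-1, y) = 3*y**2 - 12*y + 14; no integer root y with |y| ≤ 4.
  x = 0: f_y(0, y) = 3*y**2 - 14*y + 24; no integer root y with |y| ≤ 4.
  x = 1: f_y(1, y) = 3*y**2 - 16*y + 38; no integer root y with |y| ≤ 4.
  x = 2: f_y(2, y) = 3*y**2 - 18*y + 56; no integer root y with |y| ≤ 4.
  x = 3: f_y(3, y) = 3*y**2 - 20*y + 78; no integer root y with |y| ≤ 4.
  x = 4: f_y(4, y) = 3*y**2 - 22*y + 104; no integer root y with |y| ≤ 4.
Only singular point on the grid: (-2, 2).
Classify: substitute x = -2 + u, y = 2 + v and expand: f = u**3 + 2*u**2*v - u*v**2 + v**3 + v**2.
No constant or linear terms (consistent with a singular point). Quadratic part: v**2. Cubic part: u**3 + 2*u**2*v - u*v**2 + v**3.
The quadratic part v**2 is a perfect square, so there is a single (double) tangent line v = 0, i.e. y = 2. Restricting the cubic part to that line (v = 0) leaves u**3 ≠ 0, so f is not divisible by v and the branch is v² ≈ -u**3 to lowest order — this is a cusp.
Classification: cusp.


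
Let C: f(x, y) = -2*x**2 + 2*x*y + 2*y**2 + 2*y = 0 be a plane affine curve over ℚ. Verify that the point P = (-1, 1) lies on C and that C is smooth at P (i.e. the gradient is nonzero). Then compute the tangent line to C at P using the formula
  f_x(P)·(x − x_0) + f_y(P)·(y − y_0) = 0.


Tangent line at P: 6*x + 4*y + 2 = 0.

Step 1: f(-1, 1) = 0, so P lies on C.
Step 2: partial derivatives
  f_x(x, y) = -4*x + 2*y, f_y(x, y) = 2*x + 4*y + 2.
  f_x(P) = 6, f_y(P) = 4 (gradient nonzero, so P is smooth).
Step 3: tangent line at P: 6·(x − -1) + 4·(y − 1) = 0.
Expanding: 6*x + 4*y + 2 = 0.


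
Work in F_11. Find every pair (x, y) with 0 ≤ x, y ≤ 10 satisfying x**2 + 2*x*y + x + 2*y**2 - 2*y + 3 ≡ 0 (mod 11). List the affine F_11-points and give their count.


Affine F_11-points: {(1, 5), (1, 6), (2, 3), (2, 7), (5, 0), (5, 7), (6, 8), (6, 9), (8, 6), (8, 9), (10, 5), (10, 8)}; count = 12.

For each of the 121 pairs (x, y) ∈ F_11², evaluate f(x, y) mod 11. Record the zeros.
  x = 0: [0↦3, 1↦3, 2↦7, 3↦4, 4↦5, 5↦10, 6↦8, 7↦10, 8↦5, 9↦4, 10↦7]  zeros at y ∈ ∅
  x = 1: [0↦5, 1↦7, 2↦2, 3↦1, 4↦4, 5↦0, 6↦0, 7↦4, 8↦1, 9↦2, 10↦7]  zeros at y ∈ {5, 6}
  x = 2: [0↦9, 1↦2, 2↦10, 3↦0, 4↦5, 5↦3, 6↦5, 7↦0, 8↦10, 9↦2, 10↦9]  zeros at y ∈ {3, 7}
  x = 3: [0↦4, 1↦10, 2↦9, 3↦1, 4↦8, 5↦8, 6↦1, 7↦9, 8↦10, 9↦4, 10↦2]  zeros at y ∈ ∅
  x = 4: [0↦1, 1↦9, 2↦10, 3↦4, 4↦2, 5↦4, 6↦10, 7↦9, 8↦1, 9↦8, 10↦8]  zeros at y ∈ ∅
  x = 5: [0↦0, 1↦10, 2↦2, 3↦9, 4↦9, 5↦2, 6↦10, 7↦0, 8↦5, 9↦3, 10↦5]  zeros at y ∈ {0, 7}
  x = 6: [0↦1, 1↦2, 2↦7, 3↦5, 4↦7, 5↦2, 6↦1, 7↦4, 8↦0, 9↦0, 10↦4]  zeros at y ∈ {8, 9}
  x = 7: [0↦4, 1↦7, 2↦3, 3↦3, 4↦7, 5↦4, 6↦5, 7↦10, 8↦8, 9↦10, 10↦5]  zeros at y ∈ ∅
  x = 8: [0↦9, 1↦3, 2↦1, 3↦3, 4↦9, 5↦8, 6↦0, 7↦7, 8↦7, 9↦0, 10↦8]  zeros at y ∈ {6, 9}
  x = 9: [0↦5, 1↦1, 2↦1, 3↦5, 4↦2, 5↦3, 6↦8, 7↦6, 8↦8, 9↦3, 10↦2]  zeros at y ∈ ∅
  x = 10: [0↦3, 1↦1, 2↦3, 3↦9, 4↦8, 5↦0, 6↦7, 7↦7, 8↦0, 9↦8, 10↦9]  zeros at y ∈ {5, 8}
Collecting zeros: affine points = {(1, 5), (1, 6), (2, 3), (2, 7), (5, 0), (5, 7), (6, 8), (6, 9), (8, 6), (8, 9), (10, 5), (10, 8)}.
Total count |C(F_11)_aff| = 12.


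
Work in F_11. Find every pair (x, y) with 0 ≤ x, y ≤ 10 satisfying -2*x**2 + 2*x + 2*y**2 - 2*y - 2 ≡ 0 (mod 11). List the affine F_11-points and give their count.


Affine F_11-points: {(0, 4), (0, 8), (1, 4), (1, 8), (4, 2), (4, 10), (6, 5), (6, 7), (8, 2), (8, 10)}; count = 10.

For each of the 121 pairs (x, y) ∈ F_11², evaluate f(x, y) mod 11. Record the zeros.
  x = 0: [0↦9, 1↦9, 2↦2, 3↦10, 4↦0, 5↦5, 6↦3, 7↦5, 8↦0, 9↦10, 10↦2]  zeros at y ∈ {4, 8}
  x = 1: [0↦9, 1↦9, 2↦2, 3↦10, 4↦0, 5↦5, 6↦3, 7↦5, 8↦0, 9↦10, 10↦2]  zeros at y ∈ {4, 8}
  x = 2: [0↦5, 1↦5, 2↦9, 3↦6, 4↦7, 5↦1, 6↦10, 7↦1, 8↦7, 9↦6, 10↦9]  zeros at y ∈ ∅
  x = 3: [0↦8, 1↦8, 2↦1, 3↦9, 4↦10, 5↦4, 6↦2, 7↦4, 8↦10, 9↦9, 10↦1]  zeros at y ∈ ∅
  x = 4: [0↦7, 1↦7, 2↦0, 3↦8, 4↦9, 5↦3, 6↦1, 7↦3, 8↦9, 9↦8, 10↦0]  zeros at y ∈ {2, 10}
  x = 5: [0↦2, 1↦2, 2↦6, 3↦3, 4↦4, 5↦9, 6↦7, 7↦9, 8↦4, 9↦3, 10↦6]  zeros at y ∈ ∅
  x = 6: [0↦4, 1↦4, 2↦8, 3↦5, 4↦6, 5↦0, 6↦9, 7↦0, 8↦6, 9↦5, 10↦8]  zeros at y ∈ {5, 7}
  x = 7: [0↦2, 1↦2, 2↦6, 3↦3, 4↦4, 5↦9, 6↦7, 7↦9, 8↦4, 9↦3, 10↦6]  zeros at y ∈ ∅
  x = 8: [0↦7, 1↦7, 2↦0, 3↦8, 4↦9, 5↦3, 6↦1, 7↦3, 8↦9, 9↦8, 10↦0]  zeros at y ∈ {2, 10}
  x = 9: [0↦8, 1↦8, 2↦1, 3↦9, 4↦10, 5↦4, 6↦2, 7↦4, 8↦10, 9↦9, 10↦1]  zeros at y ∈ ∅
  x = 10: [0↦5, 1↦5, 2↦9, 3↦6, 4↦7, 5↦1, 6↦10, 7↦1, 8↦7, 9↦6, 10↦9]  zeros at y ∈ ∅
Collecting zeros: affine points = {(0, 4), (0, 8), (1, 4), (1, 8), (4, 2), (4, 10), (6, 5), (6, 7), (8, 2), (8, 10)}.
Total count |C(F_11)_aff| = 10.


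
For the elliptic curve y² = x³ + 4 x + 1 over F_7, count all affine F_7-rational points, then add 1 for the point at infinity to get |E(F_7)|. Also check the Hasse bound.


Affine points = {(0, 1), (0, 6), (4, 2), (4, 5)}; affine count = 4; |E(F_7)| = 5.

Discriminant check: Δ ∝ 4a³ + 27b² = 4·4³ + 27·1² = 4·64 + 27·1 ≡ 3 (mod 7). Nonzero ⇒ E is nonsingular.
For each x ∈ F_7, compute rhs = x³ + 4·x + 1 mod 7, then count y ∈ F_7 with y² ≡ rhs.
  x = 0: rhs = 1, matching y values: 1, 6 (2 points).
  x = 1: rhs = 6, matching y values: none (0 points).
  x = 2: rhs = 3, matching y values: none (0 points).
  x = 3: rhs = 5, matching y values: none (0 points).
  x = 4: rhs = 4, matching y values: 2, 5 (2 points).
  x = 5: rhs = 6, matching y values: none (0 points).
  x = 6: rhs = 3, matching y values: none (0 points).
Total affine count: 4.
Full point count |E(F_7)| = 4 + 1 = 5.
Hasse bound: |5 − (7+1)| = |-3| = 3 ≤ 2√7 ≈ 5.2915 ✓.


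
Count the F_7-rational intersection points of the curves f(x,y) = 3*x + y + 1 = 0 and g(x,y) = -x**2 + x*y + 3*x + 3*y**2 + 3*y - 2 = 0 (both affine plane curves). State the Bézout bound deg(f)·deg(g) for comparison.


Common zeros: {(2, 0), (3, 4)}; count = 2; Bézout bound = 2.

deg(f) = 1, deg(g) = 2, so Bézout bound = 2.
Scan x ∈ F_7. For each x, list the y ∈ F_7 with f(x, y) ≡ 0 and those with g(x, y) ≡ 0 (mod 7); the common zeros in that column are the intersection.
  x = 0: f ≡ 0 at y ∈ {6}; g ≡ 0 at y ∈ ∅; common: ∅.
  x = 1: f ≡ 0 at y ∈ {3}; g ≡ 0 at y ∈ {0, 1}; common: ∅.
  x = 2: f ≡ 0 at y ∈ {0}; g ≡ 0 at y ∈ {0, 3}; common: {0}.
  x = 3: f ≡ 0 at y ∈ {4}; g ≡ 0 at y ∈ {1, 4}; common: {4}.
  x = 4: f ≡ 0 at y ∈ {1}; g ≡ 0 at y ∈ {3, 4}; common: ∅.
  x = 5: f ≡ 0 at y ∈ {5}; g ≡ 0 at y ∈ ∅; common: ∅.
  x = 6: f ≡ 0 at y ∈ {2}; g ≡ 0 at y ∈ ∅; common: ∅.
Collecting: common zeros = {(2, 0), (3, 4)}, so the count is 2.
Comparison with the Bézout bound: 2 ≤ 2 = deg(f)·deg(g), as expected for curves with no common component (the bound is attained).


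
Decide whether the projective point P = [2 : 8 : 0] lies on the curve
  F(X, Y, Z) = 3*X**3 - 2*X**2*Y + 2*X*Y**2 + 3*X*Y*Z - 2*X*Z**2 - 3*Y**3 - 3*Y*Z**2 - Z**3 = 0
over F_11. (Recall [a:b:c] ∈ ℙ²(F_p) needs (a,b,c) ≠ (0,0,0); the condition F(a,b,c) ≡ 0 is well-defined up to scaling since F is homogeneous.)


F(2,8,0) ≡ 0 (mod 11); P is on the curve.

Evaluate F(2, 8, 0) term-by-term (mod 11).
  3*X**3 ↦ 3·8·1·1 = 24
  -2*X**2*Y ↦ -2·4·8·1 = -64
  2*X*Y**2 ↦ 2·2·64·1 = 256
  3*X*Y*Z ↦ 3·2·8·0 = 0
  -2*X*Z**2 ↦ -2·2·1·0 = 0
  -3*Y**3 ↦ -3·1·512·1 = -1536
  -3*Y*Z**2 ↦ -3·1·8·0 = 0
  -Z**3 ↦ -1·1·1·0 = 0
Sum: F(2, 8, 0) = (24) + (-64) + (256) + (0) + (0) + (-1536) + (0) + (0) = -1320.
Reducing mod 11: -1320 ≡ 0 (mod 11).
Since F(a, b, c) ≡ 0 (mod 11), P lies on the curve.


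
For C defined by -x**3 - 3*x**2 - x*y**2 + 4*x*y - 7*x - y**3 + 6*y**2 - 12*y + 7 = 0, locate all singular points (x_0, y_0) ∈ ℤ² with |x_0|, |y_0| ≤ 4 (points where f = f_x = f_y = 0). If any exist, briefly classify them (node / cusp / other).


Singular points: {(-1, 2)}; classification: cusp.

Compute partial derivatives:
  f_x = -3*x**2 - 6*x - y**2 + 4*y - 7.
  f_y = -2*x*y + 4*x - 3*y**2 + 12*y - 12.
Scan x_0 ∈ {−4, ..., 4}. For each x_0, f_y(x_0, y) is a polynomial in y; find its integer roots y ∈ {−4, ..., 4}, then test f_x and f at those candidates.
  x = -4: f_y(-4, y) = -3*y**2 + 20*y - 28; vanishes at y ∈ {2}. (-4, 2): f_x = -27 ≠ 0.
  x = -3: f_y(-3, y) = -3*y**2 + 18*y - 24; vanishes at y ∈ {2, 4}. (-3, 2): f_x = -12 ≠ 0; (-3, 4): f_x = -16 ≠ 0.
  x = -2: f_y(-2, y) = -3*y**2 + 16*y - 20; vanishes at y ∈ {2}. (-2, 2): f_x = -3 ≠ 0.
  x = -1: f_y(-1, y) = -3*y**2 + 14*y - 16; vanishes at y ∈ {2}. (-1, 2): f_x = 0, f = 0 — SINGULAR.
  x = 0: f_y(0, y) = -3*y**2 + 12*y - 12; vanishes at y ∈ {2}. (0, 2): f_x = -3 ≠ 0.
  x = 1: f_y(1, y) = -3*y**2 + 10*y - 8; vanishes at y ∈ {2}. (1, 2): f_x = -12 ≠ 0.
  x = 2: f_y(2, y) = -3*y**2 + 8*y - 4; vanishes at y ∈ {2}. (2, 2): f_x = -27 ≠ 0.
  x = 3: f_y(3, y) = -3*y**2 + 6*y; vanishes at y ∈ {0, 2}. (3, 0): f_x = -52 ≠ 0; (3, 2): f_x = -48 ≠ 0.
  x = 4: f_y(4, y) = -3*y**2 + 4*y + 4; vanishes at y ∈ {2}. (4, 2): f_x = -75 ≠ 0.
Only singular point on the grid: (-1, 2).
Classify: substitute x = -1 + u, y = 2 + v and expand: f = -u**3 - u*v**2 - v**3 + v**2.
No constant or linear terms (consistent with a singular point). Quadratic part: v**2. Cubic part: -u**3 - u*v**2 - v**3.
The quadratic part v**2 is a perfect square, so there is a single (double) tangent line v = 0, i.e. y = 2. Restricting the cubic part to that line (v = 0) leaves -u**3 ≠ 0, so f is not divisible by v and the branch is v² ≈ u**3 to lowest order — this is a cusp.
Classification: cusp.


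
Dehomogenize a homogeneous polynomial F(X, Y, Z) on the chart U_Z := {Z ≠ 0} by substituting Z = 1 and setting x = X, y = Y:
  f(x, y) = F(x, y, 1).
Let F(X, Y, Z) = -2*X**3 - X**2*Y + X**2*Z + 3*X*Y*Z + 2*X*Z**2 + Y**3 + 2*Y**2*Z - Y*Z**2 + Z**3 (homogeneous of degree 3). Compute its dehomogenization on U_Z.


f(x, y) = -2*x**3 - x**2*y + x**2 + 3*x*y + 2*x + y**3 + 2*y**2 - y + 1

On U_Z we set Z = 1. Each monomial c·X^i·Y^j·Z^k in F becomes c·x^i·y^j·1^k = c·x^i·y^j.
Substituting Z = 1: F(X, Y, 1) = -2*x**3 - x**2*y + x**2 + 3*x*y + 2*x + y**3 + 2*y**2 - y + 1.
Note: deg(f) ≤ deg(F) = 3; strict inequality happens when F is divisible by Z (lost terms).


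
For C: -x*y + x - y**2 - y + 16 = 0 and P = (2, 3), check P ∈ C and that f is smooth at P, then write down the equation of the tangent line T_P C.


Tangent line at P: -2*x - 9*y + 31 = 0.

Step 1: f(2, 3) = 0, so P lies on C.
Step 2: partial derivatives
  f_x(x, y) = 1 - y, f_y(x, y) = -x - 2*y - 1.
  f_x(P) = -2, f_y(P) = -9 (gradient nonzero, so P is smooth).
Step 3: tangent line at P: -2·(x − 2) + -9·(y − 3) = 0.
Expanding: -2*x - 9*y + 31 = 0.


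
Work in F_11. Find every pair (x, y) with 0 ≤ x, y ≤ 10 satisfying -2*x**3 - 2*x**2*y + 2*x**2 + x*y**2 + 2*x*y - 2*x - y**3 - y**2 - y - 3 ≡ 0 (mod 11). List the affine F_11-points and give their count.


Affine F_11-points: {(4, 8), (6, 10), (7, 0), (7, 2), (7, 4), (8, 5), (10, 7)}; count = 7.

For each of the 121 pairs (x, y) ∈ F_11², evaluate f(x, y) mod 11. Record the zeros.
  x = 0: [0↦8, 1↦5, 2↦5, 3↦2, 4↦1, 5↦7, 6↦3, 7↦5, 8↦7, 9↦3, 10↦9]  zeros at y ∈ ∅
  x = 1: [0↦6, 1↦4, 2↦7, 3↦9, 4↦4, 5↦8, 6↦4, 7↦8, 8↦3, 9↦5, 10↦8]  zeros at y ∈ ∅
  x = 2: [0↦7, 1↦2, 2↦4, 3↦7, 4↦5, 5↦3, 6↦6, 7↦8, 8↦3, 9↦7, 10↦3]  zeros at y ∈ ∅
  x = 3: [0↦10, 1↦9, 2↦6, 3↦6, 4↦3, 5↦2, 6↦8, 7↦4, 8↦6, 9↦8, 10↦4]  zeros at y ∈ ∅
  x = 4: [0↦3, 1↦2, 2↦1, 3↦5, 4↦8, 5↦4, 6↦9, 7↦6, 8↦0, 9↦7, 10↦10]  zeros at y ∈ {8}
  x = 5: [0↦7, 1↦2, 2↦10, 3↦3, 4↦8, 5↦8, 6↦8, 7↦2, 8↦6, 9↦3, 10↦9]  zeros at y ∈ ∅
  x = 6: [0↦10, 1↦8, 2↦10, 3↦10, 4↦2, 5↦2, 6↦4, 7↦2, 8↦1, 9↦6, 10↦0]  zeros at y ∈ {10}
  x = 7: [0↦0, 1↦8, 2↦0, 3↦3, 4↦0, 5↦7, 6↦7, 7↦5, 8↦6, 9↦4, 10↦4]  zeros at y ∈ {0, 2, 4}
  x = 8: [0↦9, 1↦1, 2↦1, 3↦3, 4↦1, 5↦0, 6↦5, 7↦10, 8↦9, 9↦7, 10↦9]  zeros at y ∈ {5}
  x = 9: [0↦3, 1↦8, 2↦1, 3↦9, 4↦4, 5↦2, 6↦8, 7↦5, 8↦9, 9↦3, 10↦3]  zeros at y ∈ ∅
  x = 10: [0↦3, 1↦6, 2↦10, 3↦9, 4↦8, 5↦1, 6↦4, 7↦0, 8↦5, 9↦2, 10↦7]  zeros at y ∈ {7}
Collecting zeros: affine points = {(4, 8), (6, 10), (7, 0), (7, 2), (7, 4), (8, 5), (10, 7)}.
Total count |C(F_11)_aff| = 7.


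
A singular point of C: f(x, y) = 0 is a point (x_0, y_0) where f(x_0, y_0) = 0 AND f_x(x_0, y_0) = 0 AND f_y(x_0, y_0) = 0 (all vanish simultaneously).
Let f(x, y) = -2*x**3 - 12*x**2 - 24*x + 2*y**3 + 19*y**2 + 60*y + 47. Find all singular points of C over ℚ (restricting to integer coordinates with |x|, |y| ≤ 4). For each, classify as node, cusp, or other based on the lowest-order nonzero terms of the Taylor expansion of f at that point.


Singular points: {(-2, -3)}; classification: cusp.

Compute partial derivatives:
  f_x = -6*x**2 - 24*x - 24.
  f_y = 6*y**2 + 38*y + 60.
Scan x_0 ∈ {−4, ..., 4}. For each x_0, f_y(x_0, y) is a polynomial in y; find its integer roots y ∈ {−4, ..., 4}, then test f_x and f at those candidates.
  x = -4: f_y(-4, y) = 6*y**2 + 38*y + 60; vanishes at y ∈ {-3}. (-4, -3): f_x = -24 ≠ 0.
  x = -3: f_y(-3, y) = 6*y**2 + 38*y + 60; vanishes at y ∈ {-3}. (-3, -3): f_x = -6 ≠ 0.
  x = -2: f_y(-2, y) = 6*y**2 + 38*y + 60; vanishes at y ∈ {-3}. (-2, -3): f_x = 0, f = 0 — SINGULAR.
  x = -1: f_y(-1, y) = 6*y**2 + 38*y + 60; vanishes at y ∈ {-3}. (-1, -3): f_x = -6 ≠ 0.
  x = 0: f_y(0, y) = 6*y**2 + 38*y + 60; vanishes at y ∈ {-3}. (0, -3): f_x = -24 ≠ 0.
  x = 1: f_y(1, y) = 6*y**2 + 38*y + 60; vanishes at y ∈ {-3}. (1, -3): f_x = -54 ≠ 0.
  x = 2: f_y(2, y) = 6*y**2 + 38*y + 60; vanishes at y ∈ {-3}. (2, -3): f_x = -96 ≠ 0.
  x = 3: f_y(3, y) = 6*y**2 + 38*y + 60; vanishes at y ∈ {-3}. (3, -3): f_x = -150 ≠ 0.
  x = 4: f_y(4, y) = 6*y**2 + 38*y + 60; vanishes at y ∈ {-3}. (4, -3): f_x = -216 ≠ 0.
Only singular point on the grid: (-2, -3).
Classify: substitute x = -2 + u, y = -3 + v and expand: f = -2*u**3 + 2*v**3 + v**2.
No constant or linear terms (consistent with a singular point). Quadratic part: v**2. Cubic part: -2*u**3 + 2*v**3.
The quadratic part v**2 is a perfect square, so there is a single (double) tangent line v = 0, i.e. y = -3. Restricting the cubic part to that line (v = 0) leaves -2*u**3 ≠ 0, so f is not divisible by v and the branch is v² ≈ 2*u**3 to lowest order — this is a cusp.
Classification: cusp.


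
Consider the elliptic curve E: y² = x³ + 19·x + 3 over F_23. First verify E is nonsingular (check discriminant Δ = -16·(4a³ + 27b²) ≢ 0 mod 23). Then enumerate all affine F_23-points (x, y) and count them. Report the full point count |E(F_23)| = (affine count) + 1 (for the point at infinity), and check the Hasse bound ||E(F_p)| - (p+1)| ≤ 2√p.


Affine points = {(0, 7), (0, 16), (1, 0), (2, 7), (2, 16), (3, 8), (3, 15), (5, 4), (5, 19), (8, 0), (9, 11), (9, 12), (11, 5), (11, 18), (12, 2), (12, 21), (13, 3), (13, 20), (14, 0), (15, 11), (15, 12), (17, 8), (17, 15), (18, 6), (18, 17), (19, 1), (19, 22), (21, 7), (21, 16), (22, 11), (22, 12)}; affine count = 31; |E(F_23)| = 32.

Discriminant check: Δ ∝ 4a³ + 27b² = 4·19³ + 27·3² = 4·6859 + 27·9 ≡ 10 (mod 23). Nonzero ⇒ E is nonsingular.
For each x ∈ F_23, compute rhs = x³ + 19·x + 3 mod 23, then count y ∈ F_23 with y² ≡ rhs.
  x = 0: rhs = 3, matching y values: 7, 16 (2 points).
  x = 1: rhs = 0, matching y values: 0 (1 points).
  x = 2: rhs = 3, matching y values: 7, 16 (2 points).
  x = 3: rhs = 18, matching y values: 8, 15 (2 points).
  x = 4: rhs = 5, matching y values: none (0 points).
  x = 5: rhs = 16, matching y values: 4, 19 (2 points).
  x = 6: rhs = 11, matching y values: none (0 points).
  x = 7: rhs = 19, matching y values: none (0 points).
  x = 8: rhs = 0, matching y values: 0 (1 points).
  x = 9: rhs = 6, matching y values: 11, 12 (2 points).
  x = 10: rhs = 20, matching y values: none (0 points).
  x = 11: rhs = 2, matching y values: 5, 18 (2 points).
  x = 12: rhs = 4, matching y values: 2, 21 (2 points).
  x = 13: rhs = 9, matching y values: 3, 20 (2 points).
  x = 14: rhs = 0, matching y values: 0 (1 points).
  x = 15: rhs = 6, matching y values: 11, 12 (2 points).
  x = 16: rhs = 10, matching y values: none (0 points).
  x = 17: rhs = 18, matching y values: 8, 15 (2 points).
  x = 18: rhs = 13, matching y values: 6, 17 (2 points).
  x = 19: rhs = 1, matching y values: 1, 22 (2 points).
  x = 20: rhs = 11, matching y values: none (0 points).
  x = 21: rhs = 3, matching y values: 7, 16 (2 points).
  x = 22: rhs = 6, matching y values: 11, 12 (2 points).
Total affine count: 31.
Full point count |E(F_23)| = 31 + 1 = 32.
Hasse bound: |32 − (23+1)| = |8| = 8 ≤ 2√23 ≈ 9.5917 ✓.


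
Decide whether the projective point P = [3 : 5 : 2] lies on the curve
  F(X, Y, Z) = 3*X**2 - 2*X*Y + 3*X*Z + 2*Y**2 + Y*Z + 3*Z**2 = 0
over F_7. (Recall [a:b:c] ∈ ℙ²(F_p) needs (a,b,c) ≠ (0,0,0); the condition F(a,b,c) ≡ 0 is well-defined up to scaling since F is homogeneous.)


F(3,5,2) ≡ 3 (mod 7); P is NOT on the curve.

Evaluate F(3, 5, 2) term-by-term (mod 7).
  3*X**2 ↦ 3·9·1·1 = 27
  -2*X*Y ↦ -2·3·5·1 = -30
  3*X*Z ↦ 3·3·1·2 = 18
  2*Y**2 ↦ 2·1·25·1 = 50
  Y*Z ↦ 1·1·5·2 = 10
  3*Z**2 ↦ 3·1·1·4 = 12
Sum: F(3, 5, 2) = (27) + (-30) + (18) + (50) + (10) + (12) = 87.
Reducing mod 7: 87 ≡ 3 (mod 7).
Since F(a, b, c) ≡ 3 ≠ 0 (mod 7), P does NOT lie on the curve.
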